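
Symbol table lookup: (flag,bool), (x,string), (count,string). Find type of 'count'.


Lookup 'count' → type string


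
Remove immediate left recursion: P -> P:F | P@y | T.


Left-recursive alternatives: P:F, P@y; non-recursive: T
Introduce P': P -> TP', P' -> :FP' | @yP' | ε


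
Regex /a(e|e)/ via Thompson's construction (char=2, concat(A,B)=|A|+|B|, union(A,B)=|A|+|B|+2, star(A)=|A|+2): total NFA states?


Syntax tree has 3 char leaf(s), 1 union(s), 0 star(s)
chars contribute 3×2 = 6; each union adds +2; each star adds +2
Total: 6 + 2 + 0 = 8 states


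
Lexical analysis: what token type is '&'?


Pattern: operator symbol
Type: OPERATOR


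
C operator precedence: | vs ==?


'==' is equality (level 6); '|' is bitwise OR (level 3)
Higher level binds tighter
'==' has higher precedence than '|'


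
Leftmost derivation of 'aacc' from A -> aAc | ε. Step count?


Derivation: A => aAc => aaAcc => aacc
Steps: 3


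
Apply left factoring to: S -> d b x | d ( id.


Common prefix: 'd'
Factored: S -> d S', S' -> b x | ( id


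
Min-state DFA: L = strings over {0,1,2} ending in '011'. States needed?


Track the longest suffix of input matching a prefix of '011': 4 classes (prefixes of length 0..3)
Minimal DFA: 4 states


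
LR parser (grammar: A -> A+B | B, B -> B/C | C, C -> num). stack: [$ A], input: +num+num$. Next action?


shift '+' to continue A -> A+B
Action: shift


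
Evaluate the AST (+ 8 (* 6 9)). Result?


Evaluate inner: (* 6 9) = 54
Evaluate root: (+ 8 54) = 62
Result: 62


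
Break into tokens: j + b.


Scan left to right, longest-match per lexeme
Tokens: ID(j), OP(+), ID(b)


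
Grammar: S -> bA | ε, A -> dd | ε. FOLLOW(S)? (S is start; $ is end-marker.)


$ ∈ FOLLOW(S). For each A -> αBβ: add FIRST(β)\{ε} to FOLLOW(B); if β nullable, add FOLLOW(A).
FOLLOW(S) = {$}


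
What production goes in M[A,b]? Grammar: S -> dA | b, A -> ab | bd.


For [A, b]: 'b' ∈ FIRST(bd)
Entry: A -> bd


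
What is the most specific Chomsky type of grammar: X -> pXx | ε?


Single nonterminal LHS, but p^n x^n is not regular
Classification: Type 2 (Context-Free)


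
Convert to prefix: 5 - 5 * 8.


'*' binds tighter: tree is (- 5 (* 5 8))
Prefix: - 5 * 5 8


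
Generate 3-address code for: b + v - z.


Break into single-operator statements:
t1 = b + v
t2 = t1 - z


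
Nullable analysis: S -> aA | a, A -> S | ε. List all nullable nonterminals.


A nonterminal is nullable iff some alternative derives ε (directly, or every symbol in it is nullable)
Nullable: {A}


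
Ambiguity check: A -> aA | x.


right-linear, alternatives start with distinct terminals 'a' vs 'x': unique leftmost derivation
Unambiguous


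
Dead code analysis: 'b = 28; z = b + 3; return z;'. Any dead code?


b is read by z's definition; z is returned
No dead code


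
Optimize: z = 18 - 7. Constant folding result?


18 - 7 = 11 at compile time
Optimized: z = 11


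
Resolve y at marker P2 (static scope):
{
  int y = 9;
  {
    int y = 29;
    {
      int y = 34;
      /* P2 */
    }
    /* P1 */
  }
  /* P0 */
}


y declared in the same block as P2
y = 34


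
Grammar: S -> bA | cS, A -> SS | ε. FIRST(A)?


Per alternative of A: FIRST(SS) = {b, c}; FIRST(ε) = {ε}
FIRST(A) = {b, c, ε}


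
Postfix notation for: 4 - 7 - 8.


Left to right (same or higher precedence on left)
Postfix: 4 7 - 8 -


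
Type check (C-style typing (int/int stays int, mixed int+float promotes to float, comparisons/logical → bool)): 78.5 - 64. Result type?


Operand types: float - int
Rule: mixed int/float promotes to float; int/int stays int
Result type: float


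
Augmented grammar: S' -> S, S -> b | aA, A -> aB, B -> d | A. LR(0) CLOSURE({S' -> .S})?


Start: S' -> .S
For each item with dot before a nonterminal B, add B -> .γ for every B-production
Closure: [S' -> .S, S -> .b, S -> .aA]


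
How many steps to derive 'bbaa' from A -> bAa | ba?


Derivation: A => bAa => bbaa
Steps: 2


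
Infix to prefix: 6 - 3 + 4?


left-to-right (same/higher precedence on left): tree is (+ (- 6 3) 4)
Prefix: + - 6 3 4


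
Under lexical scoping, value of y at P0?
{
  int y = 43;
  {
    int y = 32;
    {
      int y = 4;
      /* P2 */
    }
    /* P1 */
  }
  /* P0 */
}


y declared in the same block as P0
y = 43


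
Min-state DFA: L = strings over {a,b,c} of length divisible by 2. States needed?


Track length mod 2: states 0..1, accept at 0
Minimal DFA: 2 states


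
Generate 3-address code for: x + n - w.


Break into single-operator statements:
t1 = x + n
t2 = t1 - w


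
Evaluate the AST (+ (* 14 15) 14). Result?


Evaluate inner: (* 14 15) = 210
Evaluate root: (+ 210 14) = 224
Result: 224


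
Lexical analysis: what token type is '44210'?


Pattern: digits only
Type: INTEGER_LITERAL


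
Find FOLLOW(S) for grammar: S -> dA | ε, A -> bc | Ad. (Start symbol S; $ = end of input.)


$ ∈ FOLLOW(S). For each A -> αBβ: add FIRST(β)\{ε} to FOLLOW(B); if β nullable, add FOLLOW(A).
FOLLOW(S) = {$}


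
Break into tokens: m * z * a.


Scan left to right, longest-match per lexeme
Tokens: ID(m), OP(*), ID(z), OP(*), ID(a)


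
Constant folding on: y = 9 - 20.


9 - 20 = -11 at compile time
Optimized: y = -11


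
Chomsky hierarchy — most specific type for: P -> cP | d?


Right-linear: every RHS is a terminal or a terminal followed by one nonterminal
Classification: Type 3 (Regular)


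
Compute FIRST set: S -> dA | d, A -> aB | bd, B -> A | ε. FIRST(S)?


Per alternative of S: FIRST(dA) = {d}; FIRST(d) = {d}
FIRST(S) = {d}


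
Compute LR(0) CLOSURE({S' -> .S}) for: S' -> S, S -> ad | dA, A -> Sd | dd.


Start: S' -> .S
For each item with dot before a nonterminal B, add B -> .γ for every B-production
Closure: [S' -> .S, S -> .ad, S -> .dA]


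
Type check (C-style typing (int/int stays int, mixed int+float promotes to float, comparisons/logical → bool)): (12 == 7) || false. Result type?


Operand types: bool || bool
Rule: logical operators take bool operands and yield bool
Result type: bool


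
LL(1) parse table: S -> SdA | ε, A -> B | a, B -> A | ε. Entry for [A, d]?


For [A, d]: B is nullable and 'd' ∈ FOLLOW(A)
Entry: A -> B


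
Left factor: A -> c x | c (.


Common prefix: 'c'
Factored: A -> c A', A' -> x | (


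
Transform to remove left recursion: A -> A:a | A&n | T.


Left-recursive alternatives: A:a, A&n; non-recursive: T
Introduce A': A -> TA', A' -> :aA' | &nA' | ε


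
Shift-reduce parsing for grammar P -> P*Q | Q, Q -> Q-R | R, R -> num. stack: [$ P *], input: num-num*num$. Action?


no handle ('P*' is not any RHS); shift 'num'
Action: shift


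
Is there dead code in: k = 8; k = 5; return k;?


first assignment to k is overwritten before any read
Dead: 'k = 8'


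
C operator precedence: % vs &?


'%' is multiplicative (level 10); '&' is bitwise AND (level 5)
Higher level binds tighter
'%' has higher precedence than '&'


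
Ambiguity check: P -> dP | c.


right-linear, alternatives start with distinct terminals 'd' vs 'c': unique leftmost derivation
Unambiguous


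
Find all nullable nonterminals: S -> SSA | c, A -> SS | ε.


A nonterminal is nullable iff some alternative derives ε (directly, or every symbol in it is nullable)
Nullable: {A}


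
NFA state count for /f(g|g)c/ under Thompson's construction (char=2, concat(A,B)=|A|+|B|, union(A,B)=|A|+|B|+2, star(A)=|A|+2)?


Syntax tree has 4 char leaf(s), 1 union(s), 0 star(s)
chars contribute 4×2 = 8; each union adds +2; each star adds +2
Total: 8 + 2 + 0 = 10 states


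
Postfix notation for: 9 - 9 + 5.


Left to right (same or higher precedence on left)
Postfix: 9 9 - 5 +


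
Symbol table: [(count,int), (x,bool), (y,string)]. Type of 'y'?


Lookup 'y' → type string


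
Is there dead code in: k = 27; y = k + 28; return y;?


k is read by y's definition; y is returned
No dead code


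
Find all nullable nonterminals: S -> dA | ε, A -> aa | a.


A nonterminal is nullable iff some alternative derives ε (directly, or every symbol in it is nullable)
Nullable: {S}


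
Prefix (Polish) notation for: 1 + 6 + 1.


left-to-right (same/higher precedence on left): tree is (+ (+ 1 6) 1)
Prefix: + + 1 6 1


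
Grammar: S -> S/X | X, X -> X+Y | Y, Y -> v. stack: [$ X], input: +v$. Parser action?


shift '+' to continue X -> X+Y
Action: shift


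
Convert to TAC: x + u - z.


Break into single-operator statements:
t1 = x + u
t2 = t1 - z


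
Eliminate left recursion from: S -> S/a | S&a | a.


Left-recursive alternatives: S/a, S&a; non-recursive: a
Introduce S': S -> aS', S' -> /aS' | &aS' | ε


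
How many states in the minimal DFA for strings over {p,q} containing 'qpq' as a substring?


KMP-style automaton: 3 progress states + 1 absorbing accept = 4
Minimal DFA: 4 states


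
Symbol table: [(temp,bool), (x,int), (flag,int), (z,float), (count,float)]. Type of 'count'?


Lookup 'count' → type float


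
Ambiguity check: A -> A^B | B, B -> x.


precedence layered via separate nonterminal B: deterministic
Unambiguous


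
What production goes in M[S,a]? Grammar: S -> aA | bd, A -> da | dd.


For [S, a]: 'a' ∈ FIRST(aA)
Entry: S -> aA


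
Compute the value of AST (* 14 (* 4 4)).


Evaluate inner: (* 4 4) = 16
Evaluate root: (* 14 16) = 224
Result: 224


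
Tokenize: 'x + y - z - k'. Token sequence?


Scan left to right, longest-match per lexeme
Tokens: ID(x), OP(+), ID(y), OP(-), ID(z), OP(-), ID(k)


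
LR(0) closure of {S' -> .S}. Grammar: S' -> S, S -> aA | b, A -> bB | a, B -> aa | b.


Start: S' -> .S
For each item with dot before a nonterminal B, add B -> .γ for every B-production
Closure: [S' -> .S, S -> .aA, S -> .b]


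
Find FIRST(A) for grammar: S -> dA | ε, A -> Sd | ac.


Per alternative of A: FIRST(Sd) = {d}; FIRST(ac) = {a}
FIRST(A) = {a, d}


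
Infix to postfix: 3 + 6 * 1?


* has higher precedence, evaluate 6*1 first
Postfix: 3 6 1 * +


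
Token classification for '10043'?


Pattern: digits only
Type: INTEGER_LITERAL


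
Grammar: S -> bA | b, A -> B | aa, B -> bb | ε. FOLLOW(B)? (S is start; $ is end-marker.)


$ ∈ FOLLOW(S). For each A -> αBβ: add FIRST(β)\{ε} to FOLLOW(B); if β nullable, add FOLLOW(A).
FOLLOW(B) = {$}


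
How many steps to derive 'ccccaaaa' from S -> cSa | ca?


Derivation: S => cSa => ccSaa => cccSaaa => ccccaaaa
Steps: 4


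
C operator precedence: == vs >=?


'>=' is relational (level 7); '==' is equality (level 6)
Higher level binds tighter
'>=' has higher precedence than '=='


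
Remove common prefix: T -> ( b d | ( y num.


Common prefix: '('
Factored: T -> ( T', T' -> b d | y num


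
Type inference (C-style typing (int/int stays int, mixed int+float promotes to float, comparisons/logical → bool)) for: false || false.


Operand types: bool || bool
Rule: logical operators take bool operands and yield bool
Result type: bool


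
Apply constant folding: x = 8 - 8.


8 - 8 = 0 at compile time
Optimized: x = 0


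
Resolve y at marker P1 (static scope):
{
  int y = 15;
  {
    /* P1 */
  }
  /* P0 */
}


P1's block does not declare y; resolves to the enclosing declaration at depth 0
y = 15


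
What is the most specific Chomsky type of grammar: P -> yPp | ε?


Single nonterminal LHS, but y^n p^n is not regular
Classification: Type 2 (Context-Free)


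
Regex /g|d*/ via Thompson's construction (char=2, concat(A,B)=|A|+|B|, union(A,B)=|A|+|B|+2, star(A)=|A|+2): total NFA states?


Syntax tree has 2 char leaf(s), 1 union(s), 1 star(s)
chars contribute 2×2 = 4; each union adds +2; each star adds +2
Total: 4 + 2 + 2 = 8 states


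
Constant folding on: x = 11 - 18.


11 - 18 = -7 at compile time
Optimized: x = -7


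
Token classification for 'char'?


Pattern: reserved word
Type: KEYWORD


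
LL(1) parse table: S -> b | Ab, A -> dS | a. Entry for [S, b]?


For [S, b]: 'b' ∈ FIRST(b)
Entry: S -> b


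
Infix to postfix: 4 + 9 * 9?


* has higher precedence, evaluate 9*9 first
Postfix: 4 9 9 * +


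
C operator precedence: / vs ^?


'/' is multiplicative (level 10); '^' is bitwise XOR (level 4)
Higher level binds tighter
'/' has higher precedence than '^'


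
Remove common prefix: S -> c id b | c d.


Common prefix: 'c'
Factored: S -> c S', S' -> id b | d


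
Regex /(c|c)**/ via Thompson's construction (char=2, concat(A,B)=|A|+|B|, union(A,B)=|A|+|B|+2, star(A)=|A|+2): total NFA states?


Syntax tree has 2 char leaf(s), 1 union(s), 2 star(s)
chars contribute 2×2 = 4; each union adds +2; each star adds +2
Total: 4 + 2 + 4 = 10 states


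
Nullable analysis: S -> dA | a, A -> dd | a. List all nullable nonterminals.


A nonterminal is nullable iff some alternative derives ε (directly, or every symbol in it is nullable)
Nullable: {}


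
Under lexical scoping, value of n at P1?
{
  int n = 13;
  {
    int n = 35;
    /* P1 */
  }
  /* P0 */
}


n declared in the same block as P1
n = 35


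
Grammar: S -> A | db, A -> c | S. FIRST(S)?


Per alternative of S: FIRST(A) = {c, d}; FIRST(db) = {d}
FIRST(S) = {c, d}


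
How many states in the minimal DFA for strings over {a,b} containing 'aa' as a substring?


KMP-style automaton: 2 progress states + 1 absorbing accept = 3
Minimal DFA: 3 states


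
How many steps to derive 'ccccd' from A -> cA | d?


Derivation: A => cA => ccA => cccA => ccccA => ccccd
Steps: 5


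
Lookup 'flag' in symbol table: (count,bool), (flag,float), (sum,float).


Lookup 'flag' → type float


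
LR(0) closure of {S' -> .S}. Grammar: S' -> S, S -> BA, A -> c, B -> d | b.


Start: S' -> .S
For each item with dot before a nonterminal B, add B -> .γ for every B-production
Closure: [S' -> .S, S -> .BA, B -> .d, B -> .b]


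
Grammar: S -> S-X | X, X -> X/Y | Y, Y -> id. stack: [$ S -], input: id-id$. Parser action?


no handle ('S-' is not any RHS); shift 'id'
Action: shift


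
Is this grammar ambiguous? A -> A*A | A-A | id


'id*id-id' has two parse trees (no precedence encoded between * and -)
Ambiguous


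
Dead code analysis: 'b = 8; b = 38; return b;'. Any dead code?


first assignment to b is overwritten before any read
Dead: 'b = 8'


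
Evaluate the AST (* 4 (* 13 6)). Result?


Evaluate inner: (* 13 6) = 78
Evaluate root: (* 4 78) = 312
Result: 312


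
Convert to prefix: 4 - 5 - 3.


left-to-right (same/higher precedence on left): tree is (- (- 4 5) 3)
Prefix: - - 4 5 3


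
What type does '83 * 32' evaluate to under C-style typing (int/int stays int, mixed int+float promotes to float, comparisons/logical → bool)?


Operand types: int * int
Rule: mixed int/float promotes to float; int/int stays int
Result type: int


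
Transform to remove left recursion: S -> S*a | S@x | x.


Left-recursive alternatives: S*a, S@x; non-recursive: x
Introduce S': S -> xS', S' -> *aS' | @xS' | ε


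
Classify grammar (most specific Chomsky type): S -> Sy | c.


Left-linear: every RHS is a terminal or one nonterminal followed by a terminal
Classification: Type 3 (Regular)


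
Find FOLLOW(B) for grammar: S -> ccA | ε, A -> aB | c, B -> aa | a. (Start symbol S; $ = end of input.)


$ ∈ FOLLOW(S). For each A -> αBβ: add FIRST(β)\{ε} to FOLLOW(B); if β nullable, add FOLLOW(A).
FOLLOW(B) = {$}


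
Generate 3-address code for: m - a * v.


Break into single-operator statements:
t1 = a * v
t2 = m - t1


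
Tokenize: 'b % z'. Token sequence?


Scan left to right, longest-match per lexeme
Tokens: ID(b), OP(%), ID(z)


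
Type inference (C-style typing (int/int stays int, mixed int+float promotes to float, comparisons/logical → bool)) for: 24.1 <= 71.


Operand types: float <= int
Rule: comparison yields bool
Result type: bool


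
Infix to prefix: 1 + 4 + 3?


left-to-right (same/higher precedence on left): tree is (+ (+ 1 4) 3)
Prefix: + + 1 4 3


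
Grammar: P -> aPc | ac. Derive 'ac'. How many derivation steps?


Derivation: P => ac
Steps: 1


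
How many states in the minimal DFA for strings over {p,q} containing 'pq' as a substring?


KMP-style automaton: 2 progress states + 1 absorbing accept = 3
Minimal DFA: 3 states


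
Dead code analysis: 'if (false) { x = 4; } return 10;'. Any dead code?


condition is constant false, so the whole block is unreachable
Dead: 'if (false) { x = 4; }'


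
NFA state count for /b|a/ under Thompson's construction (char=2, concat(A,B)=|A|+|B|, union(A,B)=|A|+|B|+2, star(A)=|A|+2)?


Syntax tree has 2 char leaf(s), 1 union(s), 0 star(s)
chars contribute 2×2 = 4; each union adds +2; each star adds +2
Total: 4 + 2 + 0 = 6 states


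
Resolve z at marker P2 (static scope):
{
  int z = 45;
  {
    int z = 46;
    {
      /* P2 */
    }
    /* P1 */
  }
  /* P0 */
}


P2's block does not declare z; resolves to the enclosing declaration at depth 1
z = 46


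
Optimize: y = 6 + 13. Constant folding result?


6 + 13 = 19 at compile time
Optimized: y = 19


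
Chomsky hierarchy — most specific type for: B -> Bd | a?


Left-linear: every RHS is a terminal or one nonterminal followed by a terminal
Classification: Type 3 (Regular)


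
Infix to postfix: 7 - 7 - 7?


Left to right (same or higher precedence on left)
Postfix: 7 7 - 7 -


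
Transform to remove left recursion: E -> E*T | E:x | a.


Left-recursive alternatives: E*T, E:x; non-recursive: a
Introduce E': E -> aE', E' -> *TE' | :xE' | ε


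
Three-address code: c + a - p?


Break into single-operator statements:
t1 = c + a
t2 = t1 - p


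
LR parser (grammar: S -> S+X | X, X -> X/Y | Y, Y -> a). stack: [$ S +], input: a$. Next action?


no handle ('S+' is not any RHS); shift 'a'
Action: shift


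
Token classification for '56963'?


Pattern: digits only
Type: INTEGER_LITERAL


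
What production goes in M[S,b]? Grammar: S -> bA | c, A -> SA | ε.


For [S, b]: 'b' ∈ FIRST(bA)
Entry: S -> bA


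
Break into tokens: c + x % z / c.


Scan left to right, longest-match per lexeme
Tokens: ID(c), OP(+), ID(x), OP(%), ID(z), OP(/), ID(c)


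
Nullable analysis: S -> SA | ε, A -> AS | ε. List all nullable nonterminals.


A nonterminal is nullable iff some alternative derives ε (directly, or every symbol in it is nullable)
Nullable: {A, S}


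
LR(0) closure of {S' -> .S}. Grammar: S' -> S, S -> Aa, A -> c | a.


Start: S' -> .S
For each item with dot before a nonterminal B, add B -> .γ for every B-production
Closure: [S' -> .S, S -> .Aa, A -> .c, A -> .a]


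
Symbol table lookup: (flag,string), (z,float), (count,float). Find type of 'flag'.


Lookup 'flag' → type string


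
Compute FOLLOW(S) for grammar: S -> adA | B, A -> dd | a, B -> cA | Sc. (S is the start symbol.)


$ ∈ FOLLOW(S). For each A -> αBβ: add FIRST(β)\{ε} to FOLLOW(B); if β nullable, add FOLLOW(A).
FOLLOW(S) = {$, c}


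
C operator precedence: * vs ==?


'*' is multiplicative (level 10); '==' is equality (level 6)
Higher level binds tighter
'*' has higher precedence than '=='


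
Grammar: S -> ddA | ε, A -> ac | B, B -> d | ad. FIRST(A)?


Per alternative of A: FIRST(ac) = {a}; FIRST(B) = {a, d}
FIRST(A) = {a, d}


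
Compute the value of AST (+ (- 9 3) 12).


Evaluate inner: (- 9 3) = 6
Evaluate root: (+ 6 12) = 18
Result: 18


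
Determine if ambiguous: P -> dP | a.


right-linear, alternatives start with distinct terminals 'd' vs 'a': unique leftmost derivation
Unambiguous


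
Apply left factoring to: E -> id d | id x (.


Common prefix: 'id'
Factored: E -> id E', E' -> d | x (


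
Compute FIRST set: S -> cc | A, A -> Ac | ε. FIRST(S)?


Per alternative of S: FIRST(cc) = {c}; FIRST(A) = {c, ε}
FIRST(S) = {c, ε}


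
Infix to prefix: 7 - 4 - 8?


left-to-right (same/higher precedence on left): tree is (- (- 7 4) 8)
Prefix: - - 7 4 8


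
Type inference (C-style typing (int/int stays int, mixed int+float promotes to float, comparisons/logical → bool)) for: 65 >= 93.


Operand types: int >= int
Rule: comparison yields bool
Result type: bool


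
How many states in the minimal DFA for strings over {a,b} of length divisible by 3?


Track length mod 3: states 0..2, accept at 0
Minimal DFA: 3 states


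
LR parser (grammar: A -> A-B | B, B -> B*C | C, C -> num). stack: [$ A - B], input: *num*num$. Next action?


'*' can extend B; shift to build B -> B*C
Action: shift


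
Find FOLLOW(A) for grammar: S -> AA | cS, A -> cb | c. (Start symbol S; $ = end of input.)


$ ∈ FOLLOW(S). For each A -> αBβ: add FIRST(β)\{ε} to FOLLOW(B); if β nullable, add FOLLOW(A).
FOLLOW(A) = {$, c}


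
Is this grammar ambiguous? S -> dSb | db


balanced d^n…b^n: each string has a unique parse
Unambiguous


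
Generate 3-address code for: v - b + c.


Break into single-operator statements:
t1 = v - b
t2 = t1 + c


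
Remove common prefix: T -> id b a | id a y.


Common prefix: 'id'
Factored: T -> id T', T' -> b a | a y


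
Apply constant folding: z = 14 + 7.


14 + 7 = 21 at compile time
Optimized: z = 21


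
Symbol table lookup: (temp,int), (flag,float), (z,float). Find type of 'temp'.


Lookup 'temp' → type int


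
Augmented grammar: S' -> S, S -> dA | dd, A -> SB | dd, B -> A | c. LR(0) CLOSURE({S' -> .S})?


Start: S' -> .S
For each item with dot before a nonterminal B, add B -> .γ for every B-production
Closure: [S' -> .S, S -> .dA, S -> .dd]


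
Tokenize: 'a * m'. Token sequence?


Scan left to right, longest-match per lexeme
Tokens: ID(a), OP(*), ID(m)


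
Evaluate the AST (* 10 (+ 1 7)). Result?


Evaluate inner: (+ 1 7) = 8
Evaluate root: (* 10 8) = 80
Result: 80


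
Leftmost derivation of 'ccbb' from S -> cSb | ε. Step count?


Derivation: S => cSb => ccSbb => ccbb
Steps: 3


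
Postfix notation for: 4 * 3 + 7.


Left to right (same or higher precedence on left)
Postfix: 4 3 * 7 +


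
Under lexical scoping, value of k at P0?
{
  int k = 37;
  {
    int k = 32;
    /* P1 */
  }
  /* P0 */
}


k declared in the same block as P0
k = 37


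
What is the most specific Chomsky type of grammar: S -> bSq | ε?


Single nonterminal LHS, but b^n q^n is not regular
Classification: Type 2 (Context-Free)


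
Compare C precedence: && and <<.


'<<' is shift (level 8); '&&' is logical AND (level 2)
Higher level binds tighter
'<<' has higher precedence than '&&'


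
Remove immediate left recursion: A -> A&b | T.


Left-recursive alternatives: A&b; non-recursive: T
Introduce A': A -> TA', A' -> &bA' | ε


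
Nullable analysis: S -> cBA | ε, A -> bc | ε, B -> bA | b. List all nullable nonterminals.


A nonterminal is nullable iff some alternative derives ε (directly, or every symbol in it is nullable)
Nullable: {A, S}


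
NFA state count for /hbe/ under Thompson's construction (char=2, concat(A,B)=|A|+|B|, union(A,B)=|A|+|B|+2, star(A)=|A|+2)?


Syntax tree has 3 char leaf(s), 0 union(s), 0 star(s)
chars contribute 3×2 = 6; each union adds +2; each star adds +2
Total: 6 + 0 + 0 = 6 states


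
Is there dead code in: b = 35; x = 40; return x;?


b is assigned but never read
Dead: 'b = 35'


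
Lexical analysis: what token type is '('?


Pattern: delimiter/punctuation
Type: PUNCTUATION


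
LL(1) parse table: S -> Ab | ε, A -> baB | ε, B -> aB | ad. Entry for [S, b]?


For [S, b]: 'b' ∈ FIRST(Ab)
Entry: S -> Ab


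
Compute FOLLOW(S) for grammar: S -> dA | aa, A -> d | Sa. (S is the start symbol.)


$ ∈ FOLLOW(S). For each A -> αBβ: add FIRST(β)\{ε} to FOLLOW(B); if β nullable, add FOLLOW(A).
FOLLOW(S) = {$, a}


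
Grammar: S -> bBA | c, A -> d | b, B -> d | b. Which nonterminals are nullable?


A nonterminal is nullable iff some alternative derives ε (directly, or every symbol in it is nullable)
Nullable: {}


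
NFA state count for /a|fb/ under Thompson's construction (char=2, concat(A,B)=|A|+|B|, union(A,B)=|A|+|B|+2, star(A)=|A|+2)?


Syntax tree has 3 char leaf(s), 1 union(s), 0 star(s)
chars contribute 3×2 = 6; each union adds +2; each star adds +2
Total: 6 + 2 + 0 = 8 states


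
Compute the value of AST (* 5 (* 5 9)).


Evaluate inner: (* 5 9) = 45
Evaluate root: (* 5 45) = 225
Result: 225


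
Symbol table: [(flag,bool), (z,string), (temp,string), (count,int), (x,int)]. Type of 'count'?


Lookup 'count' → type int


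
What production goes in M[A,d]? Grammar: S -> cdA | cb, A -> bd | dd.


For [A, d]: 'd' ∈ FIRST(dd)
Entry: A -> dd


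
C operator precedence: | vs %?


'%' is multiplicative (level 10); '|' is bitwise OR (level 3)
Higher level binds tighter
'%' has higher precedence than '|'


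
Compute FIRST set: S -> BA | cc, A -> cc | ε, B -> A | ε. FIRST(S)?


Per alternative of S: FIRST(BA) = {c, ε}; FIRST(cc) = {c}
FIRST(S) = {c, ε}


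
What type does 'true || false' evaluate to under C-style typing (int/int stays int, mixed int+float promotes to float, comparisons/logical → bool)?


Operand types: bool || bool
Rule: logical operators take bool operands and yield bool
Result type: bool


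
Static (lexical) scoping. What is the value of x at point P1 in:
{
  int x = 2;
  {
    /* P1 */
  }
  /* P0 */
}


P1's block does not declare x; resolves to the enclosing declaration at depth 0
x = 2


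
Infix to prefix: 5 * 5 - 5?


left-to-right (same/higher precedence on left): tree is (- (* 5 5) 5)
Prefix: - * 5 5 5


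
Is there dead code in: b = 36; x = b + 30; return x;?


b is read by x's definition; x is returned
No dead code


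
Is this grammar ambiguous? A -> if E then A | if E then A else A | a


dangling else: 'if E then if E then a else a' parses two ways
Ambiguous


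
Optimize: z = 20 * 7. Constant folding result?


20 * 7 = 140 at compile time
Optimized: z = 140


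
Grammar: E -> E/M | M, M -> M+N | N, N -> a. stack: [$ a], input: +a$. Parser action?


'a' on top is the handle for N -> a
Action: reduce (N -> a)


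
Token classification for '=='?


Pattern: operator symbol
Type: OPERATOR


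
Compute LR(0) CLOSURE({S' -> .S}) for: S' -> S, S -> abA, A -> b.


Start: S' -> .S
For each item with dot before a nonterminal B, add B -> .γ for every B-production
Closure: [S' -> .S, S -> .abA]


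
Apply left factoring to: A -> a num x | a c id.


Common prefix: 'a'
Factored: A -> a A', A' -> num x | c id


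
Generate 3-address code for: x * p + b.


Break into single-operator statements:
t1 = x * p
t2 = t1 + b


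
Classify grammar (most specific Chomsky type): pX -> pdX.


LHS has context (more than one symbol) and |LHS| ≤ |RHS|
Classification: Type 1 (Context-Sensitive)


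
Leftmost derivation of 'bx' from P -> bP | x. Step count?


Derivation: P => bP => bx
Steps: 2


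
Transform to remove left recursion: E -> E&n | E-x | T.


Left-recursive alternatives: E&n, E-x; non-recursive: T
Introduce E': E -> TE', E' -> &nE' | -xE' | ε


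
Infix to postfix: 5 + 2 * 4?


* has higher precedence, evaluate 2*4 first
Postfix: 5 2 4 * +


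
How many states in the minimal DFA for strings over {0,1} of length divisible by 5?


Track length mod 5: states 0..4, accept at 0
Minimal DFA: 5 states


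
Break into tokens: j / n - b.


Scan left to right, longest-match per lexeme
Tokens: ID(j), OP(/), ID(n), OP(-), ID(b)


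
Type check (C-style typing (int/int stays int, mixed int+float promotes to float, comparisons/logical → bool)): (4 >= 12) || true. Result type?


Operand types: bool || bool
Rule: logical operators take bool operands and yield bool
Result type: bool


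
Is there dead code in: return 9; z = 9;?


statement follows a return and is unreachable
Dead: 'z = 9'


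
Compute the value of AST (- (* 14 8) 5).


Evaluate inner: (* 14 8) = 112
Evaluate root: (- 112 5) = 107
Result: 107


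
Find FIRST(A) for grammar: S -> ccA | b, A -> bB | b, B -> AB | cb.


Per alternative of A: FIRST(bB) = {b}; FIRST(b) = {b}
FIRST(A) = {b}


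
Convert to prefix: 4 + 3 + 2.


left-to-right (same/higher precedence on left): tree is (+ (+ 4 3) 2)
Prefix: + + 4 3 2


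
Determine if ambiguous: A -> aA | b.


right-linear, alternatives start with distinct terminals 'a' vs 'b': unique leftmost derivation
Unambiguous


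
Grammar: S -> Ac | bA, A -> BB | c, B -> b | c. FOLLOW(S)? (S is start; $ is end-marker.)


$ ∈ FOLLOW(S). For each A -> αBβ: add FIRST(β)\{ε} to FOLLOW(B); if β nullable, add FOLLOW(A).
FOLLOW(S) = {$}


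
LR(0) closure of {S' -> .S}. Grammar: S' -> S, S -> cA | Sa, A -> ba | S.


Start: S' -> .S
For each item with dot before a nonterminal B, add B -> .γ for every B-production
Closure: [S' -> .S, S -> .cA, S -> .Sa]


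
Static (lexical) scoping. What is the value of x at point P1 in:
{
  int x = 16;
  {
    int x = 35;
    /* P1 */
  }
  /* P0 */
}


x declared in the same block as P1
x = 35


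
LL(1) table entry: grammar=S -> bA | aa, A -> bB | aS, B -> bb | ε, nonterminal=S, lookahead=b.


For [S, b]: 'b' ∈ FIRST(bA)
Entry: S -> bA


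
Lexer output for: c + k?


Scan left to right, longest-match per lexeme
Tokens: ID(c), OP(+), ID(k)


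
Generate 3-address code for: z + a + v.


Break into single-operator statements:
t1 = z + a
t2 = t1 + v


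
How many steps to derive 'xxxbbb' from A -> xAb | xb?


Derivation: A => xAb => xxAbb => xxxbbb
Steps: 3


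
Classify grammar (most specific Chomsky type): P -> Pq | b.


Left-linear: every RHS is a terminal or one nonterminal followed by a terminal
Classification: Type 3 (Regular)


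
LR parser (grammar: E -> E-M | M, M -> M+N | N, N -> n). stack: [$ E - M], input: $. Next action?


handle 'E-M' on top; lookahead ∈ FOLLOW(E) = {-, $}
Action: reduce (E -> E-M)


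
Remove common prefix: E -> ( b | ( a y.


Common prefix: '('
Factored: E -> ( E', E' -> b | a y


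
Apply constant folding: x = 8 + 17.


8 + 17 = 25 at compile time
Optimized: x = 25


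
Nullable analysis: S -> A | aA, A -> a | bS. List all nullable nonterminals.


A nonterminal is nullable iff some alternative derives ε (directly, or every symbol in it is nullable)
Nullable: {}


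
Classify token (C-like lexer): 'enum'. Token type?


Pattern: reserved word
Type: KEYWORD


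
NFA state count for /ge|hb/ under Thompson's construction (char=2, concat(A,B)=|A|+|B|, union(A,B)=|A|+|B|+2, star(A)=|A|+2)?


Syntax tree has 4 char leaf(s), 1 union(s), 0 star(s)
chars contribute 4×2 = 8; each union adds +2; each star adds +2
Total: 8 + 2 + 0 = 10 states


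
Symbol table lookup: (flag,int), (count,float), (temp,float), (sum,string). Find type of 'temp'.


Lookup 'temp' → type float


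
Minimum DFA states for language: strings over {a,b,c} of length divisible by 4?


Track length mod 4: states 0..3, accept at 0
Minimal DFA: 4 states


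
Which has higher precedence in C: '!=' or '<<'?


'<<' is shift (level 8); '!=' is equality (level 6)
Higher level binds tighter
'<<' has higher precedence than '!='


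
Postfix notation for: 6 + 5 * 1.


* has higher precedence, evaluate 5*1 first
Postfix: 6 5 1 * +


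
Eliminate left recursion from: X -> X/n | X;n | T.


Left-recursive alternatives: X/n, X;n; non-recursive: T
Introduce X': X -> TX', X' -> /nX' | ;nX' | ε


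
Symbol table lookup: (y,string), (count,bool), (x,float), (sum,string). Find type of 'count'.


Lookup 'count' → type bool


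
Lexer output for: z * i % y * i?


Scan left to right, longest-match per lexeme
Tokens: ID(z), OP(*), ID(i), OP(%), ID(y), OP(*), ID(i)


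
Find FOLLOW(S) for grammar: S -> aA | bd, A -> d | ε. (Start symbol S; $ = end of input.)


$ ∈ FOLLOW(S). For each A -> αBβ: add FIRST(β)\{ε} to FOLLOW(B); if β nullable, add FOLLOW(A).
FOLLOW(S) = {$}


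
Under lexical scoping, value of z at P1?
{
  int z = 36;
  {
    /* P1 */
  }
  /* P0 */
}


P1's block does not declare z; resolves to the enclosing declaration at depth 0
z = 36


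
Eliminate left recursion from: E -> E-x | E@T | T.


Left-recursive alternatives: E-x, E@T; non-recursive: T
Introduce E': E -> TE', E' -> -xE' | @TE' | ε


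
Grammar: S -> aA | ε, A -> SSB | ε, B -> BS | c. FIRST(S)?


Per alternative of S: FIRST(aA) = {a}; FIRST(ε) = {ε}
FIRST(S) = {a, ε}


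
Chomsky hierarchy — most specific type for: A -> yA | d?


Right-linear: every RHS is a terminal or a terminal followed by one nonterminal
Classification: Type 3 (Regular)


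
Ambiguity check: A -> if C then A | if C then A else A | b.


dangling else: 'if C then if C then b else b' parses two ways
Ambiguous


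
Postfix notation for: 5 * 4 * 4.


Left to right (same or higher precedence on left)
Postfix: 5 4 * 4 *


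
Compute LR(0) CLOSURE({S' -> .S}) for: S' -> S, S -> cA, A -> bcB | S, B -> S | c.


Start: S' -> .S
For each item with dot before a nonterminal B, add B -> .γ for every B-production
Closure: [S' -> .S, S -> .cA]


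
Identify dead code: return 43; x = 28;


statement follows a return and is unreachable
Dead: 'x = 28'


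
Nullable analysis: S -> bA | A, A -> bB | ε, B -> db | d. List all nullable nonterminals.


A nonterminal is nullable iff some alternative derives ε (directly, or every symbol in it is nullable)
Nullable: {A, S}


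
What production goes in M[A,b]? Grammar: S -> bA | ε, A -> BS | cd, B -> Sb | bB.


For [A, b]: 'b' ∈ FIRST(BS)
Entry: A -> BS


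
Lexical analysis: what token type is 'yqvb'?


Pattern: letter/underscore followed by alphanumerics, not a keyword
Type: IDENTIFIER


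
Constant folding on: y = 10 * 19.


10 * 19 = 190 at compile time
Optimized: y = 190


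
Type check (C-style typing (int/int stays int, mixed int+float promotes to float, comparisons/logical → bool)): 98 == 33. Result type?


Operand types: int == int
Rule: comparison yields bool
Result type: bool


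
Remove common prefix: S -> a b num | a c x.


Common prefix: 'a'
Factored: S -> a S', S' -> b num | c x


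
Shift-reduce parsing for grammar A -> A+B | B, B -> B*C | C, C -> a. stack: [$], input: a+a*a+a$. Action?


no handle on stack; shift 'a'
Action: shift


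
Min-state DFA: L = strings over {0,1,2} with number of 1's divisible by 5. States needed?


Track (count of 1) mod 5: states 0..4, accept at 0
Minimal DFA: 5 states


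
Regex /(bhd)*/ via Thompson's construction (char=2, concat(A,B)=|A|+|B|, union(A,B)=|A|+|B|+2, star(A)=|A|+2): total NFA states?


Syntax tree has 3 char leaf(s), 0 union(s), 1 star(s)
chars contribute 3×2 = 6; each union adds +2; each star adds +2
Total: 6 + 0 + 2 = 8 states


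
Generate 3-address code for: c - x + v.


Break into single-operator statements:
t1 = c - x
t2 = t1 + v


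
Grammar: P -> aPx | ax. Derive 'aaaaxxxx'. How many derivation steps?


Derivation: P => aPx => aaPxx => aaaPxxx => aaaaxxxx
Steps: 4


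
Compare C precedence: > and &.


'>' is relational (level 7); '&' is bitwise AND (level 5)
Higher level binds tighter
'>' has higher precedence than '&'


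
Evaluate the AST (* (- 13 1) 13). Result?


Evaluate inner: (- 13 1) = 12
Evaluate root: (* 12 13) = 156
Result: 156


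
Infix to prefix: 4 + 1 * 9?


'*' binds tighter: tree is (+ 4 (* 1 9))
Prefix: + 4 * 1 9


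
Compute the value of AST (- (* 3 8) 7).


Evaluate inner: (* 3 8) = 24
Evaluate root: (- 24 7) = 17
Result: 17


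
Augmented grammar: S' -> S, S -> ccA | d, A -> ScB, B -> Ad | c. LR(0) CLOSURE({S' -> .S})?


Start: S' -> .S
For each item with dot before a nonterminal B, add B -> .γ for every B-production
Closure: [S' -> .S, S -> .ccA, S -> .d]


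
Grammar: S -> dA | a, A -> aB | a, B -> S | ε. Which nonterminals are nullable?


A nonterminal is nullable iff some alternative derives ε (directly, or every symbol in it is nullable)
Nullable: {B}


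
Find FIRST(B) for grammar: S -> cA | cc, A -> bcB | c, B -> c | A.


Per alternative of B: FIRST(c) = {c}; FIRST(A) = {b, c}
FIRST(B) = {b, c}


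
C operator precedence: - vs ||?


'-' is additive (level 9); '||' is logical OR (level 1)
Higher level binds tighter
'-' has higher precedence than '||'


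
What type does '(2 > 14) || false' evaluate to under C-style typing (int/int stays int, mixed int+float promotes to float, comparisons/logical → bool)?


Operand types: bool || bool
Rule: logical operators take bool operands and yield bool
Result type: bool


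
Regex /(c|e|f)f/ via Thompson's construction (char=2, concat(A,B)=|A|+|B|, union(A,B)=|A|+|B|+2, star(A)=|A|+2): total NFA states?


Syntax tree has 4 char leaf(s), 2 union(s), 0 star(s)
chars contribute 4×2 = 8; each union adds +2; each star adds +2
Total: 8 + 4 + 0 = 12 states


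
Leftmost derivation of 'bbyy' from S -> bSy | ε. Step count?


Derivation: S => bSy => bbSyy => bbyy
Steps: 3


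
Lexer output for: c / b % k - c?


Scan left to right, longest-match per lexeme
Tokens: ID(c), OP(/), ID(b), OP(%), ID(k), OP(-), ID(c)


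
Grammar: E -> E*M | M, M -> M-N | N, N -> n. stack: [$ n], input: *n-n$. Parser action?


'n' on top is the handle for N -> n
Action: reduce (N -> n)


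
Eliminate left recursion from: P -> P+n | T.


Left-recursive alternatives: P+n; non-recursive: T
Introduce P': P -> TP', P' -> +nP' | ε


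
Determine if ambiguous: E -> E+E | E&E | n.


'n+n&n' has two parse trees (no precedence encoded between + and &)
Ambiguous


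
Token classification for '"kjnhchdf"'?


Pattern: double-quoted sequence
Type: STRING_LITERAL


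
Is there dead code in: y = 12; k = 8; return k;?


y is assigned but never read
Dead: 'y = 12'


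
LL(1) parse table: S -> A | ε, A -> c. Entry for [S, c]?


For [S, c]: 'c' ∈ FIRST(A)
Entry: S -> A


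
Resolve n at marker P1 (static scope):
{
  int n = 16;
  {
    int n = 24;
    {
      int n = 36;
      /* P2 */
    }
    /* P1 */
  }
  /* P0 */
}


n declared in the same block as P1
n = 24


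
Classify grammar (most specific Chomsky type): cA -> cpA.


LHS has context (more than one symbol) and |LHS| ≤ |RHS|
Classification: Type 1 (Context-Sensitive)


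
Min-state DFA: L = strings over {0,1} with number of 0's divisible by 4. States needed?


Track (count of 0) mod 4: states 0..3, accept at 0
Minimal DFA: 4 states


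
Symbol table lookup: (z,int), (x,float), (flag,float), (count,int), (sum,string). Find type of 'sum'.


Lookup 'sum' → type string


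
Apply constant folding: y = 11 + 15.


11 + 15 = 26 at compile time
Optimized: y = 26


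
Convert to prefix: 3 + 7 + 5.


left-to-right (same/higher precedence on left): tree is (+ (+ 3 7) 5)
Prefix: + + 3 7 5


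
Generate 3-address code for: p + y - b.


Break into single-operator statements:
t1 = p + y
t2 = t1 - b


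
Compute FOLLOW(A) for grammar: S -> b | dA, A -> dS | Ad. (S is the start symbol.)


$ ∈ FOLLOW(S). For each A -> αBβ: add FIRST(β)\{ε} to FOLLOW(B); if β nullable, add FOLLOW(A).
FOLLOW(A) = {$, d}
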